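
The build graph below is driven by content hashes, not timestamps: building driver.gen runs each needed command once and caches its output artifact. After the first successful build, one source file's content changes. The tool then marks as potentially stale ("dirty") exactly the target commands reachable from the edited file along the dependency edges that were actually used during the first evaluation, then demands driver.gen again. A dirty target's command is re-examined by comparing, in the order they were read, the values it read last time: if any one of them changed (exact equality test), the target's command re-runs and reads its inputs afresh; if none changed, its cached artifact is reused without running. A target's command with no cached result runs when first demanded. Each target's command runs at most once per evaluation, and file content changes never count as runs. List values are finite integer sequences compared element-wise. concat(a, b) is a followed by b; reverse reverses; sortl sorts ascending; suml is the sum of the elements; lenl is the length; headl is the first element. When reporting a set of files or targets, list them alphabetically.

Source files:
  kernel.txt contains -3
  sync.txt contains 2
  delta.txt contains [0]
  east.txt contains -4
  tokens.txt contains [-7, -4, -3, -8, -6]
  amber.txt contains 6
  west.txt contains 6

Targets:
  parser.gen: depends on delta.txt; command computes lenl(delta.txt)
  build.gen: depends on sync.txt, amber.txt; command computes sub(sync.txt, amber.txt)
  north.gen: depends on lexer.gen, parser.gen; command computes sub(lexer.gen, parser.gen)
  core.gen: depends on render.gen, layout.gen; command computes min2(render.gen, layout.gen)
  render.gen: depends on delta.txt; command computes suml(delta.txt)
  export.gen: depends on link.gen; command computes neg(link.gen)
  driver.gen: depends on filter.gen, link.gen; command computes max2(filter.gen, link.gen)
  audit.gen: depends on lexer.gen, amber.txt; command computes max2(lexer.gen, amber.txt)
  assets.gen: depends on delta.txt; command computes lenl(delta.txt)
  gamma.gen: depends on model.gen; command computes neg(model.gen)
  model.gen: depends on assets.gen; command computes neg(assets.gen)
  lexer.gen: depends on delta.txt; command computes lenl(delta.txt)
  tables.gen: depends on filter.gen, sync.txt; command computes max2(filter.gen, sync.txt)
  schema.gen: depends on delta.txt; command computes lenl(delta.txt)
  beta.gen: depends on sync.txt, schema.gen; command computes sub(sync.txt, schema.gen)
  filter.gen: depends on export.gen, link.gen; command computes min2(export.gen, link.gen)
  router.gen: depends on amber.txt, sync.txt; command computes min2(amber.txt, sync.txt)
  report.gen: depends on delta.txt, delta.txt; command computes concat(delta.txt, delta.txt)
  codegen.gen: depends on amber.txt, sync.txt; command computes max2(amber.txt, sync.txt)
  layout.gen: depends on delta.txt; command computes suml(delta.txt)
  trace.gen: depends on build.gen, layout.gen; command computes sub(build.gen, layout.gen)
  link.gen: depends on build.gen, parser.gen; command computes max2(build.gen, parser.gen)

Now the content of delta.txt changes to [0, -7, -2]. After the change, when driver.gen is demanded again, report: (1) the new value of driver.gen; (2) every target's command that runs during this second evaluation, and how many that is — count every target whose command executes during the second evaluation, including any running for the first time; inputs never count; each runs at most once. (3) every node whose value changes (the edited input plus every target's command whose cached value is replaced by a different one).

driver.gen now evaluates to 3.
Run set: driver.gen, export.gen, filter.gen, link.gen, parser.gen (5 run).
Changed values: delta.txt, driver.gen, export.gen, filter.gen, link.gen, parser.gen.

Initial pass — values computed on the first demand:
  build.gen = sub(2, 6) = -4
  parser.gen = lenl([0]) = 1
  link.gen = max2(-4, 1) = 1
  export.gen = neg(1) = -1
  filter.gen = min2(-1, 1) = -1
  driver.gen = max2(-1, 1) = 1

Second demand — change propagation:
  parser.gen: re-runs because delta.txt [0]->[0, -7, -2]; new result 3.
  link.gen: re-runs because parser.gen 1->3; new result 3.
  export.gen: re-runs because link.gen 1->3; new result -3.
  filter.gen: re-runs because export.gen -1->-3; link.gen 1->3; new result -3.
  driver.gen: re-runs because filter.gen -1->-3; link.gen 1->3; new result 3.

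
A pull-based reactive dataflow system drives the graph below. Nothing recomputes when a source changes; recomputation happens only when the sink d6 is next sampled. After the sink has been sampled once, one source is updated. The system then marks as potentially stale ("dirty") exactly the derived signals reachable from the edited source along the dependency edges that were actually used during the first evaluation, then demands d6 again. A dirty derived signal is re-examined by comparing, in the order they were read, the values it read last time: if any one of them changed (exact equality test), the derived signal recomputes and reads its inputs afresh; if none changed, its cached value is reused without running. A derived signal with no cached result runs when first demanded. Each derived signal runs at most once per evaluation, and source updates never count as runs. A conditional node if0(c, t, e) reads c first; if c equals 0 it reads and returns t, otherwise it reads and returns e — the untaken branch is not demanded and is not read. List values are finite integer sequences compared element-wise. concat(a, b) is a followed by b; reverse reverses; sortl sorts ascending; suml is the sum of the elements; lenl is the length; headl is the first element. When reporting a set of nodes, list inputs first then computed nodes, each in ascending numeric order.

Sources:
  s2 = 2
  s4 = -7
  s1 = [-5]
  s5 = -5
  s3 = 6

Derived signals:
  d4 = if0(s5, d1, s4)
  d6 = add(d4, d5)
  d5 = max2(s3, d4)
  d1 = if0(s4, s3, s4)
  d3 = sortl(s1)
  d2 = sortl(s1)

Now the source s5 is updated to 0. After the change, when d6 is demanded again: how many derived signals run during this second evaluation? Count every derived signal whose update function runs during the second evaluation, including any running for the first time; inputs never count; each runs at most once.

Derived signals that run: d1, d4 — 2 in total.
Key observation: a condition flipped, so demand reaches new nodes — d1 runs for the first time.

First evaluation (everything demanded from the output):
  d4 = if0(s5=-5 -> else branch s4) = -7
  d5 = max2(6, -7) = 6
  d6 = add(-7, 6) = -1

Propagation after the edit:
  d1: demanded for the first time — runs, produces -7.
  d4: runs — s5 -5->0; result -7 (same value as before).
  d5: checked — values it read are unchanged (s3 unchanged, d4 unchanged); reused cached 6 without running.
  d6: checked — values it read are unchanged (d4 unchanged, d5 unchanged); reused cached -1 without running.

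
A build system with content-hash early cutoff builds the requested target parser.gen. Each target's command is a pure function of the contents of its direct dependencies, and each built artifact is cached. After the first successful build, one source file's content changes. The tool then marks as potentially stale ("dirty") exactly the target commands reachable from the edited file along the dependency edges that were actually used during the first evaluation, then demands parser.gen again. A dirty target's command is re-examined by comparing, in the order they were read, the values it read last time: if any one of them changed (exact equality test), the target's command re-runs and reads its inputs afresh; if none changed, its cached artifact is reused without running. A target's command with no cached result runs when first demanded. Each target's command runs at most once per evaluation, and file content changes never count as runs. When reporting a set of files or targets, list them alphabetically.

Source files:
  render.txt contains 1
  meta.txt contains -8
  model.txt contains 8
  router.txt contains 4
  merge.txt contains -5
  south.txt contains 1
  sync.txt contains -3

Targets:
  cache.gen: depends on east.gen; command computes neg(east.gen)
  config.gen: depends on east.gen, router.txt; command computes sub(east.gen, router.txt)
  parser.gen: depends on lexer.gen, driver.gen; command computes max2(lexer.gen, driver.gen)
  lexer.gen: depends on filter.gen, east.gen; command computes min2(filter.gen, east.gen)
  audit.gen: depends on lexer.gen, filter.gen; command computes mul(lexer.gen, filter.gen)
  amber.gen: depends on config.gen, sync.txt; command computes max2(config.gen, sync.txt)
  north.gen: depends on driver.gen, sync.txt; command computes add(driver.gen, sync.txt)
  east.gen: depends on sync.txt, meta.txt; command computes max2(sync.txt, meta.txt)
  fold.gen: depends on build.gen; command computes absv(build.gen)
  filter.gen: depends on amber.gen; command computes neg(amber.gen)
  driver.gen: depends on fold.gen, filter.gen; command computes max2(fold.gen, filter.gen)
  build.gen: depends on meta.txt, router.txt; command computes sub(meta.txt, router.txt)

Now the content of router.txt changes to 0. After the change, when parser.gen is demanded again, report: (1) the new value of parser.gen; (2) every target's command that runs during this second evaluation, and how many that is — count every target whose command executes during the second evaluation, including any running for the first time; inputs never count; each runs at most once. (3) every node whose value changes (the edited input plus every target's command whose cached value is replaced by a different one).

New value of parser.gen: 8.
Target commands that run: amber.gen, build.gen, config.gen, driver.gen, fold.gen, parser.gen — 6 in total.
Values that change: build.gen, config.gen, driver.gen, fold.gen, parser.gen, router.txt.
Key observation: the cutoff stops propagation at filter.gen — its inputs' values are unchanged, so it reuses its cache.

First evaluation (everything demanded from the output):
  build.gen = sub(-8, 4) = -12
  east.gen = max2(-3, -8) = -3
  config.gen = sub(-3, 4) = -7
  amber.gen = max2(-7, -3) = -3
  filter.gen = neg(-3) = 3
  fold.gen = absv(-12) = 12
  driver.gen = max2(12, 3) = 12
  lexer.gen = min2(3, -3) = -3
  parser.gen = max2(-3, 12) = 12

Propagation after the edit:
  build.gen: runs — router.txt 4->0; result -8.
  config.gen: runs — router.txt 4->0; result -3.
  amber.gen: runs — config.gen -7->-3; result -3 (same value as before).
  filter.gen: checked — values it read are unchanged (amber.gen unchanged); reused cached 3 without running.
  fold.gen: runs — build.gen -12->-8; result 8.
  driver.gen: runs — fold.gen 12->8; result 8.
  lexer.gen: checked — values it read are unchanged (filter.gen unchanged, east.gen unchanged); reused cached -3 without running.
  parser.gen: runs — driver.gen 12->8; result 8.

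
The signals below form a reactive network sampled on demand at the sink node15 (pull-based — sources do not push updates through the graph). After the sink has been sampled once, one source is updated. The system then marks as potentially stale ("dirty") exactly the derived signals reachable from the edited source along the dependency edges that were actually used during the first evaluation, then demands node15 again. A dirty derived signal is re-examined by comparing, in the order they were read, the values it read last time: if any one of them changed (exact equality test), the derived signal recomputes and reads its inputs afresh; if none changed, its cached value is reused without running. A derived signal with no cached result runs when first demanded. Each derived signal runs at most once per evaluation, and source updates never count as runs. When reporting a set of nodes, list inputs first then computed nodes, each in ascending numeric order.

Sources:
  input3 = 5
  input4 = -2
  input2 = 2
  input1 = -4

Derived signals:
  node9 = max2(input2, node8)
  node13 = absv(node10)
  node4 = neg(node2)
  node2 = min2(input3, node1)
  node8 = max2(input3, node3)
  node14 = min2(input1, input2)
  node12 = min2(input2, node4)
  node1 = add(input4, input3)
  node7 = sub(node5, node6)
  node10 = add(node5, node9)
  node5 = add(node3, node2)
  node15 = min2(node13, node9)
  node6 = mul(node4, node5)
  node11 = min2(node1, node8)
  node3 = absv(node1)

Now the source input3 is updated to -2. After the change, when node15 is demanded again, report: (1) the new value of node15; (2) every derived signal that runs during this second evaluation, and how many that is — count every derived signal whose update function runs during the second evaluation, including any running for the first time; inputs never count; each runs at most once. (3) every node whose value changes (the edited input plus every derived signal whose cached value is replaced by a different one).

node15 now evaluates to 4.
Run set: node1, node2, node3, node5, node8, node9, node10, node13, node15 (9 run).
Changed values: input3, node1, node2, node3, node5, node8, node9, node10, node13, node15.

Initial pass — values computed on the first demand:
  node1 = add(-2, 5) = 3
  node2 = min2(5, 3) = 3
  node3 = absv(3) = 3
  node5 = add(3, 3) = 6
  node8 = max2(5, 3) = 5
  node9 = max2(2, 5) = 5
  node10 = add(6, 5) = 11
  node13 = absv(11) = 11
  node15 = min2(11, 5) = 5

Second demand — change propagation:
  node1: re-runs because input3 5->-2; new result -4.
  node2: re-runs because input3 5->-2; node1 3->-4; new result -4.
  node3: re-runs because node1 3->-4; new result 4.
  node5: re-runs because node3 3->4; node2 3->-4; new result 0.
  node8: re-runs because input3 5->-2; node3 3->4; new result 4.
  node9: re-runs because node8 5->4; new result 4.
  node10: re-runs because node5 6->0; node9 5->4; new result 4.
  node13: re-runs because node10 11->4; new result 4.
  node15: re-runs because node13 11->4; node9 5->4; new result 4.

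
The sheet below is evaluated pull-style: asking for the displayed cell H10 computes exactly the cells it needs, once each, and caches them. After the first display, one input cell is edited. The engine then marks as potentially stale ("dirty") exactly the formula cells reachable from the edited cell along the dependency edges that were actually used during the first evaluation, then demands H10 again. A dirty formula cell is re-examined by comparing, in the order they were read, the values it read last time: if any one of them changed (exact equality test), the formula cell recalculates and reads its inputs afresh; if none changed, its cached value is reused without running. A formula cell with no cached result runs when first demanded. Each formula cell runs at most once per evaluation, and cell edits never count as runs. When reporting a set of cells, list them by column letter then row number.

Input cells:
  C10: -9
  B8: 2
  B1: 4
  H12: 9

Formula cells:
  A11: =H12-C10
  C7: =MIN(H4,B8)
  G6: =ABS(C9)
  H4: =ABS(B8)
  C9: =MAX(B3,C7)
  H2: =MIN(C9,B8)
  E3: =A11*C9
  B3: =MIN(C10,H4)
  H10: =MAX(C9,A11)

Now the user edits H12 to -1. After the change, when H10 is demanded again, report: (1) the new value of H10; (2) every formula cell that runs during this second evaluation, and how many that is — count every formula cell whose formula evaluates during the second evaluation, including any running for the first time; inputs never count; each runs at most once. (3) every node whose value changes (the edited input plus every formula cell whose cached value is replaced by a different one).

Demanding H10 again yields 8.
2 formula cells run: A11, H10.
The nodes whose values change: A11, H10, H12.

First demand of the output computes:
  A11 = 9 - -9 = 18
  H4 = ABS(2) = 2
  B3 = MIN(-9, 2) = -9
  C7 = MIN(2, 2) = 2
  C9 = MAX(-9, 2) = 2
  H10 = MAX(2, 18) = 18

After the edit, cleaning proceeds:
  A11: a read changed (H12 9->-1) — executes, giving 8.
  H10: a read changed (A11 18->8) — executes, giving 8.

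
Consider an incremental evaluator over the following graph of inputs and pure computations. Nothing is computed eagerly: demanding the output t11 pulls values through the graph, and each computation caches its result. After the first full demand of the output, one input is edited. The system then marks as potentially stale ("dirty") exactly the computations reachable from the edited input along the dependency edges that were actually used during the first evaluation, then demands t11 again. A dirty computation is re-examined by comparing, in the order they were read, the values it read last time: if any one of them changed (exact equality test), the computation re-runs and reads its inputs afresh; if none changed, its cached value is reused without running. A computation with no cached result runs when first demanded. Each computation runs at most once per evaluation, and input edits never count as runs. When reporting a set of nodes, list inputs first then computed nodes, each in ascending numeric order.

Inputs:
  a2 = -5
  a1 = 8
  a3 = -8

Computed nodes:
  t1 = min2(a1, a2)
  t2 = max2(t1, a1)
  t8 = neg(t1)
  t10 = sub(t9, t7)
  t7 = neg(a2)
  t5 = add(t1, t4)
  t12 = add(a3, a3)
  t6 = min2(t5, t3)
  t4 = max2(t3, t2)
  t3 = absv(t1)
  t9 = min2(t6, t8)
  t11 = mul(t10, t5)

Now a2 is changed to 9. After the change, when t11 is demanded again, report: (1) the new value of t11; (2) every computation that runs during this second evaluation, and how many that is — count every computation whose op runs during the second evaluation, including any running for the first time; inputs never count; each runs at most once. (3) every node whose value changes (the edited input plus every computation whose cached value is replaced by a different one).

t11 now evaluates to 16.
Run set: t1, t2, t3, t4, t5, t6, t7, t8, t9, t10, t11 (11 run).
Changed values: a2, t1, t3, t5, t6, t7, t8, t9, t10, t11.

Initial pass — values computed on the first demand:
  t1 = min2(8, -5) = -5
  t2 = max2(-5, 8) = 8
  t3 = absv(-5) = 5
  t4 = max2(5, 8) = 8
  t5 = add(-5, 8) = 3
  t6 = min2(3, 5) = 3
  t7 = neg(-5) = 5
  t8 = neg(-5) = 5
  t9 = min2(3, 5) = 3
  t10 = sub(3, 5) = -2
  t11 = mul(-2, 3) = -6

Second demand — change propagation:
  t1: re-runs because a2 -5->9; new result 8.
  t2: re-runs because t1 -5->8; new result 8 (unchanged).
  t3: re-runs because t1 -5->8; new result 8.
  t4: re-runs because t3 5->8; new result 8 (unchanged).
  t5: re-runs because t1 -5->8; new result 16.
  t6: re-runs because t5 3->16; t3 5->8; new result 8.
  t7: re-runs because a2 -5->9; new result -9.
  t8: re-runs because t1 -5->8; new result -8.
  t9: re-runs because t6 3->8; t8 5->-8; new result -8.
  t10: re-runs because t9 3->-8; t7 5->-9; new result 1.
  t11: re-runs because t10 -2->1; t5 3->16; new result 16.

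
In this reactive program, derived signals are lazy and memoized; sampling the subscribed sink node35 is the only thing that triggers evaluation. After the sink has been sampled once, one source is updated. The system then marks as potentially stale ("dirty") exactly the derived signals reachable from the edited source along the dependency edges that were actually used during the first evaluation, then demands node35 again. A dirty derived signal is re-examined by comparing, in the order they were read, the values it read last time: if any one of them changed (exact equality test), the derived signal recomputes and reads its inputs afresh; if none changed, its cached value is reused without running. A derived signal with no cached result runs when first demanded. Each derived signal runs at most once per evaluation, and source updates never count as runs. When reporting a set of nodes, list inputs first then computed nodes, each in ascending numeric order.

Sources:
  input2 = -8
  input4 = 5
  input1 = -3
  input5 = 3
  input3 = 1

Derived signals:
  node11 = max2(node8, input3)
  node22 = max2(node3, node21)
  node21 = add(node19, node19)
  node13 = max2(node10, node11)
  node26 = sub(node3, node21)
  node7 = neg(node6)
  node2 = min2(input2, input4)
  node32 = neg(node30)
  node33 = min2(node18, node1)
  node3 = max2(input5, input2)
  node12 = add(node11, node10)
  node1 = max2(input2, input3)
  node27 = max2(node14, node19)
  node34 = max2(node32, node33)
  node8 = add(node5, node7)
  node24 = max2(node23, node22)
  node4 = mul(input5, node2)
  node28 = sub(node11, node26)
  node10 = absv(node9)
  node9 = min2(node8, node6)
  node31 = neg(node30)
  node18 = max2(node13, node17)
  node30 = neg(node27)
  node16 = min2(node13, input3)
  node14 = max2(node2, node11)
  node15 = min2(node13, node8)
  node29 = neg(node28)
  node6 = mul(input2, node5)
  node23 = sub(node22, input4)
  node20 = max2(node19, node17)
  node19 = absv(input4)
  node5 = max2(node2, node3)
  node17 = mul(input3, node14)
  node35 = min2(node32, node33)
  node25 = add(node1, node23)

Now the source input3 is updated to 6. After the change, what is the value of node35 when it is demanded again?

Demanding node35 again yields 6.
Note where the cutoff bites: node13 is checked, finds nothing changed, and keeps its cache.

First demand of the output computes:
  node1 = max2(-8, 1) = 1
  node2 = min2(-8, 5) = -8
  node3 = max2(3, -8) = 3
  node5 = max2(-8, 3) = 3
  node6 = mul(-8, 3) = -24
  node7 = neg(-24) = 24
  node8 = add(3, 24) = 27
  node9 = min2(27, -24) = -24
  node10 = absv(-24) = 24
  node11 = max2(27, 1) = 27
  node13 = max2(24, 27) = 27
  node14 = max2(-8, 27) = 27
  node17 = mul(1, 27) = 27
  node18 = max2(27, 27) = 27
  node19 = absv(5) = 5
  node27 = max2(27, 5) = 27
  node30 = neg(27) = -27
  node32 = neg(-27) = 27
  node33 = min2(27, 1) = 1
  node35 = min2(27, 1) = 1

After the edit, cleaning proceeds:
  node1: a read changed (input3 1->6) — executes, giving 6.
  node11: a read changed (input3 1->6) — executes, giving 27 — identical to its old value.
  node13: dirty, but its reads are unchanged (node10 unchanged, node11 unchanged); cached 27 stands.
  node14: dirty, but its reads are unchanged (node2 unchanged, node11 unchanged); cached 27 stands.
  node17: a read changed (input3 1->6) — executes, giving 162.
  node18: a read changed (node17 27->162) — executes, giving 162.
  node27: dirty, but its reads are unchanged (node14 unchanged, node19 unchanged); cached 27 stands.
  node30: dirty, but its reads are unchanged (node27 unchanged); cached -27 stands.
  node32: dirty, but its reads are unchanged (node30 unchanged); cached 27 stands.
  node33: a read changed (node18 27->162; node1 1->6) — executes, giving 6.
  node35: a read changed (node33 1->6) — executes, giving 6.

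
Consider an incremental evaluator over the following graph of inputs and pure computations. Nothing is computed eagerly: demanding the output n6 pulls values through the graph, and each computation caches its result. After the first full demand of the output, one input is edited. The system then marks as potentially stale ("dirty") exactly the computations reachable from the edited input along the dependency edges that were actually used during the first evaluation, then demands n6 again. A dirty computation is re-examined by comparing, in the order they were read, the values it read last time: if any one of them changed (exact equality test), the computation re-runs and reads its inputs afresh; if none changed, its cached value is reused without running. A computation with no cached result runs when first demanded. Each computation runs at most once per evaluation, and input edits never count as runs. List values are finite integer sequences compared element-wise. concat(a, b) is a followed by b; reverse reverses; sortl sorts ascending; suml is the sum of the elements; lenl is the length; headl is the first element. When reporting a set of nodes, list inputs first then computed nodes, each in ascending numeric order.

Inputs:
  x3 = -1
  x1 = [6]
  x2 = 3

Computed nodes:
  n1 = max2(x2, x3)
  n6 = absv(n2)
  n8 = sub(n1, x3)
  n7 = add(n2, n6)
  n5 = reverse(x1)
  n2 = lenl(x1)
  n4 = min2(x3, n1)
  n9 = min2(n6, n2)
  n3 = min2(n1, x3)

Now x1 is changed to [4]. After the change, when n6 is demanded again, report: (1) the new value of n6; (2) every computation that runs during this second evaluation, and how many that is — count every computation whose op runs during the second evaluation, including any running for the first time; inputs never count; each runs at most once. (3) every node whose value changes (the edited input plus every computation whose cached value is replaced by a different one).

Initial pass — values computed on the first demand:
  n2 = lenl([6]) = 1
  n6 = absv(1) = 1

Second demand — change propagation:
  n2: re-runs because x1 [6]->[4]; new result 1 (unchanged).
  n6: re-examined; everything it read last time is the same (n2 unchanged) — cache 1 kept, no run.

The important point: n2 recomputes to an identical value, and the output ends up unchanged.

n6 now evaluates to 1.
Run set: n2 (1 run).
Changed values: x1.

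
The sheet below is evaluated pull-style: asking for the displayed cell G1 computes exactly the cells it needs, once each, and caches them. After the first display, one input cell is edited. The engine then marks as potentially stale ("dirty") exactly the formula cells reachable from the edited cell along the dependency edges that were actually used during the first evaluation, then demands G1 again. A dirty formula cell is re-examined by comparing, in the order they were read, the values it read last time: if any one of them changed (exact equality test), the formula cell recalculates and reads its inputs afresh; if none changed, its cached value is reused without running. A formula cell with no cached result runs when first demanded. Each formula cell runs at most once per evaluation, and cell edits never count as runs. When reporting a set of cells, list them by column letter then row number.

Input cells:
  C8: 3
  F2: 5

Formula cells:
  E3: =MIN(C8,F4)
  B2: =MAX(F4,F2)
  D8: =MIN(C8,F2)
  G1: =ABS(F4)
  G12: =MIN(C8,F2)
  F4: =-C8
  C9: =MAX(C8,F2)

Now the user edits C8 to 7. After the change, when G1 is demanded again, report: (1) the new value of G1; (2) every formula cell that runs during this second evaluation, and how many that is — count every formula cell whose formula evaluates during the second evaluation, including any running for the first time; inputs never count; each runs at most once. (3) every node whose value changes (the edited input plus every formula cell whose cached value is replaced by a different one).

Demanding G1 again yields 7.
2 formula cells run: F4, G1.
The nodes whose values change: C8, F4, G1.

First demand of the output computes:
  F4 = -(3) = -3
  G1 = ABS(-3) = 3

After the edit, cleaning proceeds:
  F4: a read changed (C8 3->7) — executes, giving -7.
  G1: a read changed (F4 -3->-7) — executes, giving 7.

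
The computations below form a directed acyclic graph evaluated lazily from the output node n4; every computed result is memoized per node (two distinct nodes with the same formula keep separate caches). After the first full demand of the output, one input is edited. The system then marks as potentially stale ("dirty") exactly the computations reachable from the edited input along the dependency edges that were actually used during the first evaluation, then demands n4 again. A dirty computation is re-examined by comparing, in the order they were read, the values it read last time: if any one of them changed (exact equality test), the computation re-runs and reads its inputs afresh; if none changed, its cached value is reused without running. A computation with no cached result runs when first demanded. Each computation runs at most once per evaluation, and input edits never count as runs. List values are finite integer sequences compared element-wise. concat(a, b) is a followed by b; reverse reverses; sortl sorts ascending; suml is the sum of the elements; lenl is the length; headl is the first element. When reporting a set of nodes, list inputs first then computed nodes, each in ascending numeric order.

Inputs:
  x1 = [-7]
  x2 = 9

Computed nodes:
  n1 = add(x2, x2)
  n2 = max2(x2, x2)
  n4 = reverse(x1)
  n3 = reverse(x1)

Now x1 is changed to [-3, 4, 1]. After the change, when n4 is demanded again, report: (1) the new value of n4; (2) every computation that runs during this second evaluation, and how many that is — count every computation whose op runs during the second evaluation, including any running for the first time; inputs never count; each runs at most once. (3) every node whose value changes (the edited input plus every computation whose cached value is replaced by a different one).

Demanding n4 again yields [1, 4, -3].
1 computations run: n4.
The nodes whose values change: x1, n4.

First demand of the output computes:
  n4 = reverse([-7]) = [-7]

After the edit, cleaning proceeds:
  n4: a read changed (x1 [-7]->[-3, 4, 1]) — executes, giving [1, 4, -3].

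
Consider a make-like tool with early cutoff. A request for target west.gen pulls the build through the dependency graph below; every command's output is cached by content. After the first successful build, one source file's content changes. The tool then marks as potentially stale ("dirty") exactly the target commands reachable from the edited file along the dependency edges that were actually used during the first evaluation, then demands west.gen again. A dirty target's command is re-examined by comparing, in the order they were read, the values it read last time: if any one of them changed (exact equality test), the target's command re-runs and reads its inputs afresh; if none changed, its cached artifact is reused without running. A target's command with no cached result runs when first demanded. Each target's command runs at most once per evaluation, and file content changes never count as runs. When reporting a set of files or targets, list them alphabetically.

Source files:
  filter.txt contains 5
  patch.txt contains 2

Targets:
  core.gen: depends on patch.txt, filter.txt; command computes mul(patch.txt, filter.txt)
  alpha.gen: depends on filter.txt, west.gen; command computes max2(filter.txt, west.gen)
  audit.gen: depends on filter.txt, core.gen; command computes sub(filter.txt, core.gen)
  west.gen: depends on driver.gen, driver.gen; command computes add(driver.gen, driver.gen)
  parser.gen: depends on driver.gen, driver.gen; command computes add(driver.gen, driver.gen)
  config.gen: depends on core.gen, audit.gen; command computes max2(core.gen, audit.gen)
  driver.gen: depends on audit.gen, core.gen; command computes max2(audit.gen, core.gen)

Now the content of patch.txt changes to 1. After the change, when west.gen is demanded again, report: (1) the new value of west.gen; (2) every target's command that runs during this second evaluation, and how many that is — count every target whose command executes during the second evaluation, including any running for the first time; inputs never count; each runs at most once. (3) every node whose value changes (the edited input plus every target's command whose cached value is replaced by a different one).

First demand of the output computes:
  core.gen = mul(2, 5) = 10
  audit.gen = sub(5, 10) = -5
  driver.gen = max2(-5, 10) = 10
  west.gen = add(10, 10) = 20

After the edit, cleaning proceeds:
  core.gen: a read changed (patch.txt 2->1) — executes, giving 5.
  audit.gen: a read changed (core.gen 10->5) — executes, giving 0.
  driver.gen: a read changed (audit.gen -5->0; core.gen 10->5) — executes, giving 5.
  west.gen: a read changed (driver.gen 10->5; driver.gen 10->5) — executes, giving 10.

Demanding west.gen again yields 10.
4 target commands run: audit.gen, core.gen, driver.gen, west.gen.
The nodes whose values change: audit.gen, core.gen, driver.gen, patch.txt, west.gen.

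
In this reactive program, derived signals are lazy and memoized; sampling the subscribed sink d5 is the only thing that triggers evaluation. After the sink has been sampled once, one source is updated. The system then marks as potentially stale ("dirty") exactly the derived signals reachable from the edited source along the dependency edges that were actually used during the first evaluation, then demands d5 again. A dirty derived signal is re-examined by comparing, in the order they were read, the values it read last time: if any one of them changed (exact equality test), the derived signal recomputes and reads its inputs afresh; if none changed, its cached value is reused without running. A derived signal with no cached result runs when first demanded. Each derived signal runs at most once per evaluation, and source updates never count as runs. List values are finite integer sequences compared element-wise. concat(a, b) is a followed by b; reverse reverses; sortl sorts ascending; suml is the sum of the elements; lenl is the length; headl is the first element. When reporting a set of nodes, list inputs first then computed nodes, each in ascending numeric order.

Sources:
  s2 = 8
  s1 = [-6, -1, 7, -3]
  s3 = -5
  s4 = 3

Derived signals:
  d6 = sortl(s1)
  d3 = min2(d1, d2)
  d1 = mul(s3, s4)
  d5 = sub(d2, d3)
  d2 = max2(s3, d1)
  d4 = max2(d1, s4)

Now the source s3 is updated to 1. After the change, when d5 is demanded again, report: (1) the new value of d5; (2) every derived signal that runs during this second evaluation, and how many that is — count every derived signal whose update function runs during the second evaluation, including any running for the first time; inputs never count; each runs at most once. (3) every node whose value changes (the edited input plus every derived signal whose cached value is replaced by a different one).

First demand of the output computes:
  d1 = mul(-5, 3) = -15
  d2 = max2(-5, -15) = -5
  d3 = min2(-15, -5) = -15
  d5 = sub(-5, -15) = 10

After the edit, cleaning proceeds:
  d1: a read changed (s3 -5->1) — executes, giving 3.
  d2: a read changed (s3 -5->1; d1 -15->3) — executes, giving 3.
  d3: a read changed (d1 -15->3; d2 -5->3) — executes, giving 3.
  d5: a read changed (d2 -5->3; d3 -15->3) — executes, giving 0.

Demanding d5 again yields 0.
4 derived signals run: d1, d2, d3, d5.
The nodes whose values change: s3, d1, d2, d3, d5.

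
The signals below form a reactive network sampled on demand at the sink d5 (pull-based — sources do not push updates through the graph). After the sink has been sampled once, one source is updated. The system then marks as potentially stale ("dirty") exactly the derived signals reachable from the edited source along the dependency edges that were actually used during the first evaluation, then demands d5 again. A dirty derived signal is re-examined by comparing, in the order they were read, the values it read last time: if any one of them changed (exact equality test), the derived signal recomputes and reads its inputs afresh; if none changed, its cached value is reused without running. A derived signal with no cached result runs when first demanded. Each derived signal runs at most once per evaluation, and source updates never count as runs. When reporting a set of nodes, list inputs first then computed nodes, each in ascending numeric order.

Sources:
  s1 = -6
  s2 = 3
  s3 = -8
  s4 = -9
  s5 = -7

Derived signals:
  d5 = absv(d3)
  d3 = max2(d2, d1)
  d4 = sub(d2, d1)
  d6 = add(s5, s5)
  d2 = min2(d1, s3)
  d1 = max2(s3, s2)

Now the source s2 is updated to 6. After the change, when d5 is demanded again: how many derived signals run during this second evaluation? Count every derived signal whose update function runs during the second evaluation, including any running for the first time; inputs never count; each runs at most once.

Run set: d1, d2, d3, d5 (4 run).

Initial pass — values computed on the first demand:
  d1 = max2(-8, 3) = 3
  d2 = min2(3, -8) = -8
  d3 = max2(-8, 3) = 3
  d5 = absv(3) = 3

Second demand — change propagation:
  d1: re-runs because s2 3->6; new result 6.
  d2: re-runs because d1 3->6; new result -8 (unchanged).
  d3: re-runs because d1 3->6; new result 6.
  d5: re-runs because d3 3->6; new result 6.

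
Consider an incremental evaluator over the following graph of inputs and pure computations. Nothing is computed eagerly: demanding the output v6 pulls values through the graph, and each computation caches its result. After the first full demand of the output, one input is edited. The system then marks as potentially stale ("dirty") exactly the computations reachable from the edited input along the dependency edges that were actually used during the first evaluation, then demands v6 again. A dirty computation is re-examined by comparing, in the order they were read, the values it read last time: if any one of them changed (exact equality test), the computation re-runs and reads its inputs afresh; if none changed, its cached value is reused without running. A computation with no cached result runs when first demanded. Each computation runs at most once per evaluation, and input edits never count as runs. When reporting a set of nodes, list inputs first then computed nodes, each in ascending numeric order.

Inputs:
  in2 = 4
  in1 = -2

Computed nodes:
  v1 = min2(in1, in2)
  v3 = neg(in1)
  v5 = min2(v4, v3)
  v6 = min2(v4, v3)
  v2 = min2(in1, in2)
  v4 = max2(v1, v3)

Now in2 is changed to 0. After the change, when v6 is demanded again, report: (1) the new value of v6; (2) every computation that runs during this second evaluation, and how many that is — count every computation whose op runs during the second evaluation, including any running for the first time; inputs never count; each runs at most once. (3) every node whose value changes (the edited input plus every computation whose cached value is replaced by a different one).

Initial pass — values computed on the first demand:
  v1 = min2(-2, 4) = -2
  v3 = neg(-2) = 2
  v4 = max2(-2, 2) = 2
  v6 = min2(2, 2) = 2

Second demand — change propagation:
  v1: re-runs because in2 4->0; new result -2 (unchanged).
  v4: re-examined; everything it read last time is the same (v1 unchanged, v3 unchanged) — cache 2 kept, no run.
  v6: re-examined; everything it read last time is the same (v4 unchanged, v3 unchanged) — cache 2 kept, no run.

The important point: v1 recomputes to an identical value, and the output ends up unchanged.

v6 now evaluates to 2.
Run set: v1 (1 run).
Changed values: in2.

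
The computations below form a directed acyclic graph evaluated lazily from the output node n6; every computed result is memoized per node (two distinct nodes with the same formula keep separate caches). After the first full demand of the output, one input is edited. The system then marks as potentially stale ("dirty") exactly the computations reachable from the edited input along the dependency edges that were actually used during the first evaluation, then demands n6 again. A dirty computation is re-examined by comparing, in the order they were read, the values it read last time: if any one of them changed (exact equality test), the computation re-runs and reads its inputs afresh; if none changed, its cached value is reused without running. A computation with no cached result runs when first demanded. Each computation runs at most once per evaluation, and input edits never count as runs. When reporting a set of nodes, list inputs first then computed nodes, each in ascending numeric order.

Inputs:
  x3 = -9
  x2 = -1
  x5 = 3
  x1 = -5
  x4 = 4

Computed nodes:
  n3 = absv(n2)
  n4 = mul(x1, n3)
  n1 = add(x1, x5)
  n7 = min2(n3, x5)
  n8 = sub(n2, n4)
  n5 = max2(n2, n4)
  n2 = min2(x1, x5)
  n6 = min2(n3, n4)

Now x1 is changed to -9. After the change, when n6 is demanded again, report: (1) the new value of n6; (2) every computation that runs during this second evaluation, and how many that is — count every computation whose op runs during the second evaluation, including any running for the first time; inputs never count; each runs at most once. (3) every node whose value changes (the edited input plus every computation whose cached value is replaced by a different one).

Demanding n6 again yields -81.
4 computations run: n2, n3, n4, n6.
The nodes whose values change: x1, n2, n3, n4, n6.

First demand of the output computes:
  n2 = min2(-5, 3) = -5
  n3 = absv(-5) = 5
  n4 = mul(-5, 5) = -25
  n6 = min2(5, -25) = -25

After the edit, cleaning proceeds:
  n2: a read changed (x1 -5->-9) — executes, giving -9.
  n3: a read changed (n2 -5->-9) — executes, giving 9.
  n4: a read changed (x1 -5->-9; n3 5->9) — executes, giving -81.
  n6: a read changed (n3 5->9; n4 -25->-81) — executes, giving -81.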